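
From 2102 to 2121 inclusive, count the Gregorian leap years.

5

Years divisible by 4 in [2102, 2121]: 2104, 2108, 2112, 2116, 2120.
No century exceptions apply. Count: 5.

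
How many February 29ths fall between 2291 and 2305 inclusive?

3

Years divisible by 4 in [2291, 2305]: 2292, 2296, 2300, 2304.
Of these, 2300 is divisible by 100 but not 400, so not leap.
Leap years: 4 − 1 = 3.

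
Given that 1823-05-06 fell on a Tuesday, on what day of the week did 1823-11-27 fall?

May 1823: 31 − 6 = 25 days remain.
Then June (30), July (31), August (31), September (30), October (31): 30 + 31 + 31 + 30 + 31 = 153 days.
November 1–27, 1823: 27 days.
Total: 25 + 153 + 27 = 205 days.
205 mod 7 = 2, so 2 days after Tuesday is Thursday.

Thursday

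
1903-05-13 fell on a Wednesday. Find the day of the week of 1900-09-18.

Count forward from the earlier date (September 18, 1900) to the later (May 13, 1903):
Day-of-year of September 18, 1900: 261.
Day-of-year of May 13, 1903: 133.
1900 has 365 days, so 365 − 261 = 104 days remain in 1900.
Full years: 1901: 365; 1902: 365. Sum = 730.
Total: 104 + 730 + 133 = 967 days.
967 mod 7 = 1, so 1 day before Wednesday is Tuesday.

Tuesday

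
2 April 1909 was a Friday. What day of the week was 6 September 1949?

Day-of-year of April 2, 1909: 92.
Day-of-year of September 6, 1949: 249.
1909 has 365 days, so 365 − 92 = 273 days remain in 1909.
Full years 1910–1948: 29 common + 10 leap = 29×365 + 10×366 = 14245 days.
Total: 273 + 14245 + 249 = 14767 days.
14767 mod 7 = 4, so 4 days after Friday is Tuesday.

Tuesday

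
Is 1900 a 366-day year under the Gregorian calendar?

No

1900 is not a leap year (divisible by 100 but not 400).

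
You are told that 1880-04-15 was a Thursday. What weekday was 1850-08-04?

Count forward from the earlier date (August 4, 1850) to the later (April 15, 1880):
Day-of-year of August 4, 1850: 216.
Day-of-year of April 15, 1880: 106.
1850 has 365 days, so 365 − 216 = 149 days remain in 1850.
Full years 1851–1879: 22 common + 7 leap = 22×365 + 7×366 = 10592 days.
Total: 149 + 10592 + 106 = 10847 days.
10847 mod 7 = 4, so 4 days before Thursday is Sunday.

Sunday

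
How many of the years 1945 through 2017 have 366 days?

Years divisible by 4: 1948, 1952, …, 2016 — 18 in all.
2000 is divisible by 400, so still leap.
No century exceptions apply. Count: 18.

18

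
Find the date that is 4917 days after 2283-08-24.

2297-02-08

Count 4917 days after August 24, 2283:
Day-of-year of August 24, 2283: 236.
Day-of-year of February 8, 2297: 39.
2283 has 365 days, so 365 − 236 = 129 days remain in 2283.
Full years 2284–2296: 9 common + 4 leap = 9×365 + 4×366 = 4749 days.
Total: 129 + 4749 + 39 = 4917 days.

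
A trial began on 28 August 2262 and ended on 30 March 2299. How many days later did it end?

13363

Day-of-year of August 28, 2262: 240.
Day-of-year of March 30, 2299: 89.
2262 has 365 days, so 365 − 240 = 125 days remain in 2262.
Full years 2263–2298: 27 common + 9 leap = 27×365 + 9×366 = 13149 days.
Total: 125 + 13149 + 89 = 13363 days.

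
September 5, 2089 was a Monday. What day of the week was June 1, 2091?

September 2089: 30 − 5 = 25 days remain.
Then 20 full months totalling 608 days.
June 1, 2091: 1 day.
Total: 25 + 608 + 1 = 634 days.
634 mod 7 = 4, so 4 days after Monday is Friday.

Friday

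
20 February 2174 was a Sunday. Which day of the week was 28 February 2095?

Monday

Count forward from the earlier date (February 28, 2095) to the later (February 20, 2174):
From February 28, 2095 to February 28, 2173: 78 years, of which 19 contain a Feb 29 — 59×365 + 19×366 = 28489 days.
(2100 is not a leap year (divisible by 100 but not 400).)
February 2173: 28 − 28 = 0 days remain (2173 is not a leap year, so February has 28 days).
Then 11 full months totalling 337 days.
February 1–20, 2174: 20 days (2174 is not a leap year).
Residual: 357 days.
Total: 28846 days.
28846 mod 7 = 6, so 6 days before Sunday is Monday.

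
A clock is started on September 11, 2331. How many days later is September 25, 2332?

380

September 11, 2331 → September 11, 2332: 366 days (2332 is a leap year).
Within September 2332: 25 − 11 = 14 days.
Total: 380 days.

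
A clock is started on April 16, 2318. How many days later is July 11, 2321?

1182

April 16, 2318 → April 16, 2319: 365 days.
April 16, 2319 → April 16, 2320: 366 days (2320 is a leap year).
April 16, 2320 → April 16, 2321: 365 days.
April 2321: 30 − 16 = 14 days remain.
Then May (31), June (30): 31 + 30 = 61 days.
July 1–11, 2321: 11 days.
Residual: 86 days.
Total: 1182 days.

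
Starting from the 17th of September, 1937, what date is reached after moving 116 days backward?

the 24th of May, 1937

Count 116 days before September 17, 1937:
May 1937: 31 − 24 = 7 days remain.
Then June (30), July (31), August (31): 30 + 31 + 31 = 92 days.
September 1–17, 1937: 17 days.
Total: 7 + 92 + 17 = 116 days.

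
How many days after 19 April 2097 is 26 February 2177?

29167

From April 19, 2097 to April 19, 2176: 79 years, of which 19 contain a Feb 29 — 60×365 + 19×366 = 28854 days.
(2100 is not a leap year (divisible by 100 but not 400).)
April 2176: 30 − 19 = 11 days remain.
Then 9 full months totalling 276 days.
February 1–26, 2177: 26 days (2177 is not a leap year).
Residual: 313 days.
Total: 29167 days.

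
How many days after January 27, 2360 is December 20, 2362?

Day-of-year of January 27, 2360: 27.
Day-of-year of December 20, 2362: 354.
2360 has 366 days, so 366 − 27 = 339 days remain in 2360.
Full years: 2361: 365. Sum = 365.
Total: 339 + 365 + 354 = 1058 days.

1058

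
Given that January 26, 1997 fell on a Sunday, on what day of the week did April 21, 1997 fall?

January 1997: 31 − 26 = 5 days remain.
Then February 1997 (28), March (31): 28 + 31 = 59 days.
April 1–21, 1997: 21 days.
Total: 5 + 59 + 21 = 85 days.
85 mod 7 = 1, so 1 day after Sunday is Monday.

Monday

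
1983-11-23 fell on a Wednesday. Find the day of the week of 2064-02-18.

Day-of-year of November 23, 1983: 327.
Day-of-year of February 18, 2064: 49.
1983 has 365 days, so 365 − 327 = 38 days remain in 1983.
Full years 1984–2063: 60 common + 20 leap = 60×365 + 20×366 = 29220 days.
Total: 38 + 29220 + 49 = 29307 days.
29307 mod 7 = 5, so 5 days after Wednesday is Monday.

Monday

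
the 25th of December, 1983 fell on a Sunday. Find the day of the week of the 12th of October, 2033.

From December 25, 1983 to December 25, 2032: 49 years, of which 13 contain a Feb 29 — 36×365 + 13×366 = 17898 days.
(2000 is a leap year (divisible by 400).)
December 2032: 31 − 25 = 6 days remain.
Then 9 full months totalling 273 days.
October 1–12, 2033: 12 days.
Residual: 291 days.
Total: 18189 days.
18189 mod 7 = 3, so 3 days after Sunday is Wednesday.

Wednesday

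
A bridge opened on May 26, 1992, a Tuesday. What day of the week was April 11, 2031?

Friday

From May 26, 1992 to May 26, 2030: 38 years, of which 9 contain a Feb 29 — 29×365 + 9×366 = 13879 days.
(2000 is a leap year (divisible by 400).)
May 2030: 31 − 26 = 5 days remain.
Then 10 full months totalling 304 days.
April 1–11, 2031: 11 days.
Residual: 320 days.
Total: 14199 days.
14199 mod 7 = 3, so 3 days after Tuesday is Friday.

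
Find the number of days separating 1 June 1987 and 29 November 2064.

28306

Day-of-year of June 1, 1987: 152.
Day-of-year of November 29, 2064: 334.
1987 has 365 days, so 365 − 152 = 213 days remain in 1987.
Full years 1988–2063: 57 common + 19 leap = 57×365 + 19×366 = 27759 days.
Total: 213 + 27759 + 334 = 28306 days.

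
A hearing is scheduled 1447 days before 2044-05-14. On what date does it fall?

2040-05-28

Count 1447 days before May 14, 2044:
Day-of-year of May 28, 2040: 149.
Day-of-year of May 14, 2044: 135.
2040 has 366 days, so 366 − 149 = 217 days remain in 2040.
Full years: 2041: 365; 2042: 365; 2043: 365. Sum = 1095.
Total: 217 + 1095 + 135 = 1447 days.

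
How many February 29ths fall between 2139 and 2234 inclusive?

23

Years divisible by 4: 2140, 2144, …, 2232 — 24 in all.
Of these, 2200 is divisible by 100 but not 400, so not leap.
Leap years: 24 − 1 = 23.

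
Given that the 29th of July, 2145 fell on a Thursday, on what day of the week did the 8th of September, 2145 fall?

Wednesday

July 2145: 31 − 29 = 2 days remain.
Then August (31): 31 days.
September 1–8, 2145: 8 days.
Total: 2 + 31 + 8 = 41 days.
41 mod 7 = 6, so 6 days after Thursday is Wednesday.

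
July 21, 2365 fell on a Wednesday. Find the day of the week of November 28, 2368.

Thursday

July 21, 2365 → July 21, 2366: 365 days.
July 21, 2366 → July 21, 2367: 365 days.
July 21, 2367 → July 21, 2368: 366 days (2368 is a leap year).
July 2368: 31 − 21 = 10 days remain.
Then August (31), September (30), October (31): 31 + 30 + 31 = 92 days.
November 1–28, 2368: 28 days.
Residual: 130 days.
Total: 1226 days.
1226 mod 7 = 1, so 1 day after Wednesday is Thursday.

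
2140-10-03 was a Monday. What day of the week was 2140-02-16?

Tuesday

Count forward from the earlier date (February 16, 2140) to the later (October 3, 2140):
February 2140: 29 − 16 = 13 days remain (2140 is a leap year, so February has 29 days).
Then March (31), April (30), May (31), June (30), July (31), August (31), September (30): 31 + 30 + 31 + 30 + 31 + 31 + 30 = 214 days.
October 1–3, 2140: 3 days.
Total: 13 + 214 + 3 = 230 days.
230 mod 7 = 6, so 6 days before Monday is Tuesday.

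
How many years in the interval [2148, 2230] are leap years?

20

Years divisible by 4: 2148, 2152, …, 2228 — 21 in all.
Of these, 2200 is divisible by 100 but not 400, so not leap.
Leap years: 21 − 1 = 20.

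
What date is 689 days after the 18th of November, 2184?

the 8th of October, 2186

Count 689 days after November 18, 2184:
November 18, 2184 → November 18, 2185: 365 days.
November 2185: 30 − 18 = 12 days remain.
Then 10 full months totalling 304 days.
October 1–8, 2186: 8 days.
Residual: 324 days.
Total: 689 days.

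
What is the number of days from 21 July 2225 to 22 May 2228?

1036

Day-of-year of July 21, 2225: 202.
Day-of-year of May 22, 2228: 143.
2225 has 365 days, so 365 − 202 = 163 days remain in 2225.
Full years: 2226: 365; 2227: 365. Sum = 730.
Total: 163 + 730 + 143 = 1036 days.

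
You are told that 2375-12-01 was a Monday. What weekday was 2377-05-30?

Monday

December 1, 2375 → December 1, 2376: 366 days (2376 is a leap year).
December 2376: 31 − 1 = 30 days remain.
Then January (31), February 2377 (28), March (31), April (30): 31 + 28 + 31 + 30 = 120 days.
May 1–30, 2377: 30 days.
Residual: 180 days.
Total: 546 days.
546 is a multiple of 7, so 2377-05-30 falls on the same weekday: Monday.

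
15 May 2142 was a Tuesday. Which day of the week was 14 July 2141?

Friday

Count forward from the earlier date (July 14, 2141) to the later (May 15, 2142):
July 2141: 31 − 14 = 17 days remain.
Then 9 full months totalling 273 days.
May 1–15, 2142: 15 days.
Residual: 305 days.
Total: 305 days.
305 mod 7 = 4, so 4 days before Tuesday is Friday.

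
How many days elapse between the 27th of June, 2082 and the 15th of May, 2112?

10914

Day-of-year of June 27, 2082: 178.
Day-of-year of May 15, 2112: 136.
2082 has 365 days, so 365 − 178 = 187 days remain in 2082.
Full years 2083–2111: 23 common + 6 leap = 23×365 + 6×366 = 10591 days.
Total: 187 + 10591 + 136 = 10914 days.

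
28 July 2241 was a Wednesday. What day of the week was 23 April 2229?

Thursday

Count forward from the earlier date (April 23, 2229) to the later (July 28, 2241):
Day-of-year of April 23, 2229: 113.
Day-of-year of July 28, 2241: 209.
2229 has 365 days, so 365 − 113 = 252 days remain in 2229.
Full years 2230–2240: 8 common + 3 leap = 8×365 + 3×366 = 4018 days.
Total: 252 + 4018 + 209 = 4479 days.
4479 mod 7 = 6, so 6 days before Wednesday is Thursday.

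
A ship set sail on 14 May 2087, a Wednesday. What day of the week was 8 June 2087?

Sunday

May 2087: 31 − 14 = 17 days remain.
June 1–8, 2087: 8 days.
Total: 17 + 8 = 25 days.
25 mod 7 = 4, so 4 days after Wednesday is Sunday.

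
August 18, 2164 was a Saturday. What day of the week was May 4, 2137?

Saturday

Count forward from the earlier date (May 4, 2137) to the later (August 18, 2164):
Day-of-year of May 4, 2137: 124.
Day-of-year of August 18, 2164: 231.
2137 has 365 days, so 365 − 124 = 241 days remain in 2137.
Full years 2138–2163: 20 common + 6 leap = 20×365 + 6×366 = 9496 days.
Total: 241 + 9496 + 231 = 9968 days.
9968 is a multiple of 7, so May 4, 2137 falls on the same weekday: Saturday.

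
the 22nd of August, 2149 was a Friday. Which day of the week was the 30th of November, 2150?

Day-of-year of August 22, 2149: 234.
Day-of-year of November 30, 2150: 334.
2149 has 365 days, so 365 − 234 = 131 days remain in 2149.
Total: 131 + 334 = 465 days.
465 mod 7 = 3, so 3 days after Friday is Monday.

Monday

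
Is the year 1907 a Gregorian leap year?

No

1907 is not a leap year.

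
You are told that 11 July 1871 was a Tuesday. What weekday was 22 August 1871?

Tuesday

July 1871: 31 − 11 = 20 days remain.
August 1–22, 1871: 22 days.
Total: 20 + 22 = 42 days.
42 is a multiple of 7, so 22 August 1871 falls on the same weekday: Tuesday.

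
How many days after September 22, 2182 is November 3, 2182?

September 2182: 30 − 22 = 8 days remain.
Then October (31): 31 days.
November 1–3, 2182: 3 days.
Total: 8 + 31 + 3 = 42 days.

42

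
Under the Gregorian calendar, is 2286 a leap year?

No

2286 is not a leap year.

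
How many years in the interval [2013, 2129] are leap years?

28

Years divisible by 4: 2016, 2020, …, 2128 — 29 in all.
Of these, 2100 is divisible by 100 but not 400, so not leap.
Leap years: 29 − 1 = 28.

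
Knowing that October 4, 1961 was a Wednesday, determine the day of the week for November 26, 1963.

Tuesday

October 1961: 31 − 4 = 27 days remain.
Then 24 full months totalling 730 days.
November 1–26, 1963: 26 days.
Total: 27 + 730 + 26 = 783 days.
783 mod 7 = 6, so 6 days after Wednesday is Tuesday.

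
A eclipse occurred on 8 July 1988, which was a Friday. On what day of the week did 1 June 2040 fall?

Day-of-year of July 8, 1988: 190.
Day-of-year of June 1, 2040: 153.
1988 has 366 days, so 366 − 190 = 176 days remain in 1988.
Full years 1989–2039: 39 common + 12 leap = 39×365 + 12×366 = 18627 days.
Total: 176 + 18627 + 153 = 18956 days.
18956 is a multiple of 7, so 1 June 2040 falls on the same weekday: Friday.

Friday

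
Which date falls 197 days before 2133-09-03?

2133-02-18

Count 197 days before September 3, 2133:
February 2133: 28 − 18 = 10 days remain (2133 is not a leap year, so February has 28 days).
Then March (31), April (30), May (31), June (30), July (31), August (31): 31 + 30 + 31 + 30 + 31 + 31 = 184 days.
September 1–3, 2133: 3 days.
Total: 10 + 184 + 3 = 197 days.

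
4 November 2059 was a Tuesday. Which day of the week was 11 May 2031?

Count forward from the earlier date (May 11, 2031) to the later (November 4, 2059):
From May 11, 2031 to May 11, 2059: 28 years, of which 7 contain a Feb 29 — 21×365 + 7×366 = 10227 days.
May 2059: 31 − 11 = 20 days remain.
Then June (30), July (31), August (31), September (30), October (31): 30 + 31 + 31 + 30 + 31 = 153 days.
November 1–4, 2059: 4 days.
Residual: 177 days.
Total: 10404 days.
10404 mod 7 = 2, so 2 days before Tuesday is Sunday.

Sunday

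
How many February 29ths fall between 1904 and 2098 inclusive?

Years divisible by 4: 1904, 1908, …, 2096 — 49 in all.
2000 is divisible by 400, so still leap.
No century exceptions apply. Count: 49.

49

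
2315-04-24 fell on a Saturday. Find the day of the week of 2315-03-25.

Thursday

Count forward from the earlier date (March 25, 2315) to the later (April 24, 2315):
March 2315: 31 − 25 = 6 days remain.
April 1–24, 2315: 24 days.
Total: 6 + 24 = 30 days.
30 mod 7 = 2, so 2 days before Saturday is Thursday.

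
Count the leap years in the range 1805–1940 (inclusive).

33

Years divisible by 4: 1808, 1812, …, 1940 — 34 in all.
Of these, 1900 is divisible by 100 but not 400, so not leap.
Leap years: 34 − 1 = 33.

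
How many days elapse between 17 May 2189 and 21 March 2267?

28431

Day-of-year of May 17, 2189: 137.
Day-of-year of March 21, 2267: 80.
2189 has 365 days, so 365 − 137 = 228 days remain in 2189.
Full years 2190–2266: 59 common + 18 leap = 59×365 + 18×366 = 28123 days.
Total: 228 + 28123 + 80 = 28431 days.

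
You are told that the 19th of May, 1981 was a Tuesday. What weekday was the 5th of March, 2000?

Sunday

Day-of-year of May 19, 1981: 139.
Day-of-year of March 5, 2000: 65.
1981 has 365 days, so 365 − 139 = 226 days remain in 1981.
Full years 1982–1999: 14 common + 4 leap = 14×365 + 4×366 = 6574 days.
Total: 226 + 6574 + 65 = 6865 days.
6865 mod 7 = 5, so 5 days after Tuesday is Sunday.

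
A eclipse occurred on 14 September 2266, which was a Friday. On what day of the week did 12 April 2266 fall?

Thursday

Count forward from the earlier date (April 12, 2266) to the later (September 14, 2266):
April 2266: 30 − 12 = 18 days remain.
Then May (31), June (30), July (31), August (31): 31 + 30 + 31 + 31 = 123 days.
September 1–14, 2266: 14 days.
Total: 18 + 123 + 14 = 155 days.
155 mod 7 = 1, so 1 day before Friday is Thursday.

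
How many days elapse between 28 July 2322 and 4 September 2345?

8439

Day-of-year of July 28, 2322: 209.
Day-of-year of September 4, 2345: 247.
2322 has 365 days, so 365 − 209 = 156 days remain in 2322.
Full years 2323–2344: 16 common + 6 leap = 16×365 + 6×366 = 8036 days.
Total: 156 + 8036 + 247 = 8439 days.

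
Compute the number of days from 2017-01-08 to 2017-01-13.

Within January 2017: 13 − 8 = 5 days.

5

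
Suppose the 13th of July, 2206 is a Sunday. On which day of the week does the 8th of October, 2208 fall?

Saturday

Day-of-year of July 13, 2206: 194.
Day-of-year of October 8, 2208: 282.
2206 has 365 days, so 365 − 194 = 171 days remain in 2206.
Full years: 2207: 365. Sum = 365.
Total: 171 + 365 + 282 = 818 days.
818 mod 7 = 6, so 6 days after Sunday is Saturday.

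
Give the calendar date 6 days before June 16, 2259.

June 10, 2259

Count 6 days before June 16, 2259:
Within June 2259: 16 − 10 = 6 days.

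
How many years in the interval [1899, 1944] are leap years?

11

Years divisible by 4 in [1899, 1944]: 1900, 1904, 1908, 1912, 1916, 1920, 1924, 1928, 1932, 1936, 1940, 1944.
Of these, 1900 is divisible by 100 but not 400, so not leap.
Leap years: 12 − 1 = 11.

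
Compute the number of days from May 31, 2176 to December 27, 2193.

6419

Day-of-year of May 31, 2176: 152.
Day-of-year of December 27, 2193: 361.
2176 has 366 days, so 366 − 152 = 214 days remain in 2176.
Full years 2177–2192: 12 common + 4 leap = 12×365 + 4×366 = 5844 days.
Total: 214 + 5844 + 361 = 6419 days.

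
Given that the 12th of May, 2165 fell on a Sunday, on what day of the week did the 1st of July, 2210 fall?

Sunday

From May 12, 2165 to May 12, 2210: 45 years, of which 10 contain a Feb 29 — 35×365 + 10×366 = 16435 days.
(2200 is not a leap year (divisible by 100 but not 400).)
May 2210: 31 − 12 = 19 days remain.
Then June (30): 30 days.
July 1, 2210: 1 day.
Residual: 50 days.
Total: 16485 days.
16485 is a multiple of 7, so the 1st of July, 2210 falls on the same weekday: Sunday.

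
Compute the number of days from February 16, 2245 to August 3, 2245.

February 2245: 28 − 16 = 12 days remain (2245 is not a leap year, so February has 28 days).
Then March (31), April (30), May (31), June (30), July (31): 31 + 30 + 31 + 30 + 31 = 153 days.
August 1–3, 2245: 3 days.
Total: 12 + 153 + 3 = 168 days.

168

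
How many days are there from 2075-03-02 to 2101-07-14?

9630

From March 2, 2075 to March 2, 2101: 26 years, of which 6 contain a Feb 29 — 20×365 + 6×366 = 9496 days.
(2100 is not a leap year (divisible by 100 but not 400).)
March 2101: 31 − 2 = 29 days remain.
Then April (30), May (31), June (30): 30 + 31 + 30 = 91 days.
July 1–14, 2101: 14 days.
Residual: 134 days.
Total: 9630 days.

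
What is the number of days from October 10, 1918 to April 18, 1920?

556

October 10, 1918 → October 10, 1919: 365 days.
October 1919: 31 − 10 = 21 days remain.
Then November (30), December (31), January (31), February 1920 (29), March (31): 30 + 31 + 31 + 29 + 31 = 152 days.
April 1–18, 1920: 18 days.
Residual: 191 days.
Total: 556 days.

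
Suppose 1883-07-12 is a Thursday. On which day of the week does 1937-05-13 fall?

Thursday

Day-of-year of July 12, 1883: 193.
Day-of-year of May 13, 1937: 133.
1883 has 365 days, so 365 − 193 = 172 days remain in 1883.
Full years 1884–1936: 40 common + 13 leap = 40×365 + 13×366 = 19358 days.
Total: 172 + 19358 + 133 = 19663 days.
19663 is a multiple of 7, so 1937-05-13 falls on the same weekday: Thursday.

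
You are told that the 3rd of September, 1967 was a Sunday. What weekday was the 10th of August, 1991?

Saturday

From September 3, 1967 to September 3, 1990: 23 years, of which 6 contain a Feb 29 — 17×365 + 6×366 = 8401 days.
September 1990: 30 − 3 = 27 days remain.
Then 10 full months totalling 304 days.
August 1–10, 1991: 10 days.
Residual: 341 days.
Total: 8742 days.
8742 mod 7 = 6, so 6 days after Sunday is Saturday.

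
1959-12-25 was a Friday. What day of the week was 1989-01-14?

Day-of-year of December 25, 1959: 359.
Day-of-year of January 14, 1989: 14.
1959 has 365 days, so 365 − 359 = 6 days remain in 1959.
Full years 1960–1988: 21 common + 8 leap = 21×365 + 8×366 = 10593 days.
Total: 6 + 10593 + 14 = 10613 days.
10613 mod 7 = 1, so 1 day after Friday is Saturday.

Saturday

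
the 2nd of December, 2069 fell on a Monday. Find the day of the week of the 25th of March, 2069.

Count forward from the earlier date (March 25, 2069) to the later (December 2, 2069):
March 2069: 31 − 25 = 6 days remain.
Then April (30), May (31), June (30), July (31), August (31), September (30), October (31), November (30): 30 + 31 + 30 + 31 + 31 + 30 + 31 + 30 = 244 days.
December 1–2, 2069: 2 days.
Total: 6 + 244 + 2 = 252 days.
252 is a multiple of 7, so the 25th of March, 2069 falls on the same weekday: Monday.

Monday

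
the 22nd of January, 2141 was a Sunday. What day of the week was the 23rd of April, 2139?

Count forward from the earlier date (April 23, 2139) to the later (January 22, 2141):
April 2139: 30 − 23 = 7 days remain.
Then 20 full months totalling 611 days.
January 1–22, 2141: 22 days.
Total: 7 + 611 + 22 = 640 days.
640 mod 7 = 3, so 3 days before Sunday is Thursday.

Thursday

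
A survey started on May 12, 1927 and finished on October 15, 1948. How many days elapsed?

From May 12, 1927 to May 12, 1948: 21 years, of which 6 contain a Feb 29 — 15×365 + 6×366 = 7671 days.
May 1948: 31 − 12 = 19 days remain.
Then June (30), July (31), August (31), September (30): 30 + 31 + 31 + 30 = 122 days.
October 1–15, 1948: 15 days.
Residual: 156 days.
Total: 7827 days.

7827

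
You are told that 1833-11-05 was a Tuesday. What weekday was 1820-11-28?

Count forward from the earlier date (November 28, 1820) to the later (November 5, 1833):
From November 28, 1820 to November 28, 1832: 12 years, of which 3 contain a Feb 29 — 9×365 + 3×366 = 4383 days.
November 1832: 30 − 28 = 2 days remain.
Then 11 full months totalling 335 days.
November 1–5, 1833: 5 days.
Residual: 342 days.
Total: 4725 days.
4725 is a multiple of 7, so 1820-11-28 falls on the same weekday: Tuesday.

Tuesday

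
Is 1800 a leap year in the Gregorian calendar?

1800 is not a leap year (divisible by 100 but not 400).

No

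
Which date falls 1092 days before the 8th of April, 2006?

the 12th of April, 2003

Count 1092 days before April 8, 2006:
April 12, 2003 → April 12, 2004: 366 days (2004 is a leap year).
April 12, 2004 → April 12, 2005: 365 days.
April 2005: 30 − 12 = 18 days remain.
Then 11 full months totalling 335 days.
April 1–8, 2006: 8 days.
Residual: 361 days.
Total: 1092 days.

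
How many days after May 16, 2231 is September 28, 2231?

May 2231: 31 − 16 = 15 days remain.
Then June (30), July (31), August (31): 30 + 31 + 31 = 92 days.
September 1–28, 2231: 28 days.
Total: 15 + 92 + 28 = 135 days.

135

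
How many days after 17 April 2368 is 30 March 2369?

347

April 2368: 30 − 17 = 13 days remain.
Then 10 full months totalling 304 days.
March 1–30, 2369: 30 days.
Residual: 347 days.
Total: 347 days.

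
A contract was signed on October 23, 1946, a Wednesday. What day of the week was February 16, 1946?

Saturday

Count forward from the earlier date (February 16, 1946) to the later (October 23, 1946):
February 1946: 28 − 16 = 12 days remain (1946 is not a leap year, so February has 28 days).
Then March (31), April (30), May (31), June (30), July (31), August (31), September (30): 31 + 30 + 31 + 30 + 31 + 31 + 30 = 214 days.
October 1–23, 1946: 23 days.
Total: 12 + 214 + 23 = 249 days.
249 mod 7 = 4, so 4 days before Wednesday is Saturday.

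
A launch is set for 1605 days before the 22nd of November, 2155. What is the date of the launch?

the 1st of July, 2151

Count 1605 days before November 22, 2155:
July 1, 2151 → July 1, 2152: 366 days (2152 is a leap year).
July 1, 2152 → July 1, 2153: 365 days.
July 1, 2153 → July 1, 2154: 365 days.
July 1, 2154 → July 1, 2155: 365 days.
July 2155: 31 − 1 = 30 days remain.
Then August (31), September (30), October (31): 31 + 30 + 31 = 92 days.
November 1–22, 2155: 22 days.
Residual: 144 days.
Total: 1605 days.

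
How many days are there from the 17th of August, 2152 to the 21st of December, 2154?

Day-of-year of August 17, 2152: 230.
Day-of-year of December 21, 2154: 355.
2152 has 366 days, so 366 − 230 = 136 days remain in 2152.
Full years: 2153: 365. Sum = 365.
Total: 136 + 365 + 355 = 856 days.

856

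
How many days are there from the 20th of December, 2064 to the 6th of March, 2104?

14320

From December 20, 2064 to December 20, 2103: 39 years, of which 8 contain a Feb 29 — 31×365 + 8×366 = 14243 days.
(2100 is not a leap year (divisible by 100 but not 400).)
December 2103: 31 − 20 = 11 days remain.
Then January (31), February 2104 (29): 31 + 29 = 60 days.
March 1–6, 2104: 6 days.
Residual: 77 days.
Total: 14320 days.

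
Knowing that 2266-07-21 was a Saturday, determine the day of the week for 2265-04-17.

Monday

Count forward from the earlier date (April 17, 2265) to the later (July 21, 2266):
April 2265: 30 − 17 = 13 days remain.
Then 14 full months totalling 426 days.
July 1–21, 2266: 21 days.
Total: 13 + 426 + 21 = 460 days.
460 mod 7 = 5, so 5 days before Saturday is Monday.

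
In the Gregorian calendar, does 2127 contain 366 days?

No

2127 is not a leap year.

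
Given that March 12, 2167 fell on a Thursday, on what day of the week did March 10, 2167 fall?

Tuesday

Count forward from the earlier date (March 10, 2167) to the later (March 12, 2167):
Within March 2167: 12 − 10 = 2 days.
2 mod 7 = 2, so 2 days before Thursday is Tuesday.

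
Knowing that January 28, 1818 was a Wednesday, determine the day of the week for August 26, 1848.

Day-of-year of January 28, 1818: 28.
Day-of-year of August 26, 1848: 239.
1818 has 365 days, so 365 − 28 = 337 days remain in 1818.
Full years 1819–1847: 22 common + 7 leap = 22×365 + 7×366 = 10592 days.
Total: 337 + 10592 + 239 = 11168 days.
11168 mod 7 = 3, so 3 days after Wednesday is Saturday.

Saturday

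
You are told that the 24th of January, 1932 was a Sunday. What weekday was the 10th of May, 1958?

Saturday

Day-of-year of January 24, 1932: 24.
Day-of-year of May 10, 1958: 130.
1932 has 366 days, so 366 − 24 = 342 days remain in 1932.
Full years 1933–1957: 19 common + 6 leap = 19×365 + 6×366 = 9131 days.
Total: 342 + 9131 + 130 = 9603 days.
9603 mod 7 = 6, so 6 days after Sunday is Saturday.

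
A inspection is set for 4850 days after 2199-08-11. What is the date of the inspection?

2212-11-21

Count 4850 days after August 11, 2199:
From August 11, 2199 to August 11, 2212: 13 years, of which 3 contain a Feb 29 — 10×365 + 3×366 = 4748 days.
(2200 is not a leap year (divisible by 100 but not 400).)
August 2212: 31 − 11 = 20 days remain.
Then September (30), October (31): 30 + 31 = 61 days.
November 1–21, 2212: 21 days.
Residual: 102 days.
Total: 4850 days.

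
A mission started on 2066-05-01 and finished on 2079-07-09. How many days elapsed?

Day-of-year of May 1, 2066: 121.
Day-of-year of July 9, 2079: 190.
2066 has 365 days, so 365 − 121 = 244 days remain in 2066.
Full years 2067–2078: 9 common + 3 leap = 9×365 + 3×366 = 4383 days.
Total: 244 + 4383 + 190 = 4817 days.

4817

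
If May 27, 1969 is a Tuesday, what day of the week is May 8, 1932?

Count forward from the earlier date (May 8, 1932) to the later (May 27, 1969):
From May 8, 1932 to May 8, 1969: 37 years, of which 9 contain a Feb 29 — 28×365 + 9×366 = 13514 days.
Within May 1969: 27 − 8 = 19 days.
Total: 13533 days.
13533 mod 7 = 2, so 2 days before Tuesday is Sunday.

Sunday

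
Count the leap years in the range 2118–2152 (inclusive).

Years divisible by 4 in [2118, 2152]: 2120, 2124, 2128, 2132, 2136, 2140, 2144, 2148, 2152.
No century exceptions apply. Count: 9.

9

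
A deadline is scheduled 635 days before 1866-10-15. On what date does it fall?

1865-01-18

Count 635 days before October 15, 1866:
Day-of-year of January 18, 1865: 18.
Day-of-year of October 15, 1866: 288.
1865 has 365 days, so 365 − 18 = 347 days remain in 1865.
Total: 347 + 288 = 635 days.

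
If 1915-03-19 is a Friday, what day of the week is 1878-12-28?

Count forward from the earlier date (December 28, 1878) to the later (March 19, 1915):
Day-of-year of December 28, 1878: 362.
Day-of-year of March 19, 1915: 78.
1878 has 365 days, so 365 − 362 = 3 days remain in 1878.
Full years 1879–1914: 28 common + 8 leap = 28×365 + 8×366 = 13148 days.
Total: 3 + 13148 + 78 = 13229 days.
13229 mod 7 = 6, so 6 days before Friday is Saturday.

Saturday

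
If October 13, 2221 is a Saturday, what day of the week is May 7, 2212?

Count forward from the earlier date (May 7, 2212) to the later (October 13, 2221):
Day-of-year of May 7, 2212: 128.
Day-of-year of October 13, 2221: 286.
2212 has 366 days, so 366 − 128 = 238 days remain in 2212.
Full years 2213–2220: 6 common + 2 leap = 6×365 + 2×366 = 2922 days.
Total: 238 + 2922 + 286 = 3446 days.
3446 mod 7 = 2, so 2 days before Saturday is Thursday.

Thursday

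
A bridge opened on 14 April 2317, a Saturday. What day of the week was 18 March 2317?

Sunday

Count forward from the earlier date (March 18, 2317) to the later (April 14, 2317):
March 2317: 31 − 18 = 13 days remain.
April 1–14, 2317: 14 days.
Total: 13 + 14 = 27 days.
27 mod 7 = 6, so 6 days before Saturday is Sunday.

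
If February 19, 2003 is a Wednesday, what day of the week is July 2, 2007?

Monday

February 19, 2003 → February 19, 2004: 365 days.
February 19, 2004 → February 19, 2005: 366 days (2004 is a leap year).
February 19, 2005 → February 19, 2006: 365 days.
February 19, 2006 → February 19, 2007: 365 days.
February 2007: 28 − 19 = 9 days remain (2007 is not a leap year, so February has 28 days).
Then March (31), April (30), May (31), June (30): 31 + 30 + 31 + 30 = 122 days.
July 1–2, 2007: 2 days.
Residual: 133 days.
Total: 1594 days.
1594 mod 7 = 5, so 5 days after Wednesday is Monday.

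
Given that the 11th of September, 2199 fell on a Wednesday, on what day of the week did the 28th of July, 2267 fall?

From September 11, 2199 to September 11, 2266: 67 years, of which 16 contain a Feb 29 — 51×365 + 16×366 = 24471 days.
(2200 is not a leap year (divisible by 100 but not 400).)
September 2266: 30 − 11 = 19 days remain.
Then 9 full months totalling 273 days.
July 1–28, 2267: 28 days.
Residual: 320 days.
Total: 24791 days.
24791 mod 7 = 4, so 4 days after Wednesday is Sunday.

Sunday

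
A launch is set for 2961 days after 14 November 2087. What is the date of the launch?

23 December 2095

Count 2961 days after November 14, 2087:
From November 14, 2087 to November 14, 2095: 8 years, of which 2 contain a Feb 29 — 6×365 + 2×366 = 2922 days.
November 2095: 30 − 14 = 16 days remain.
December 1–23, 2095: 23 days.
Residual: 39 days.
Total: 2961 days.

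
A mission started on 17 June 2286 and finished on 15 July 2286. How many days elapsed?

June 2286: 30 − 17 = 13 days remain.
July 1–15, 2286: 15 days.
Total: 13 + 15 = 28 days.

28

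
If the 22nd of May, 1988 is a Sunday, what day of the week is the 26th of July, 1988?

May 1988: 31 − 22 = 9 days remain.
Then June (30): 30 days.
July 1–26, 1988: 26 days.
Total: 9 + 30 + 26 = 65 days.
65 mod 7 = 2, so 2 days after Sunday is Tuesday.

Tuesday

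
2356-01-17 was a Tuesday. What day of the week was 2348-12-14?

Count forward from the earlier date (December 14, 2348) to the later (January 17, 2356):
From December 14, 2348 to December 14, 2355: 7 years, of which 1 contains a Feb 29 — 6×365 + 1×366 = 2556 days.
December 2355: 31 − 14 = 17 days remain.
January 1–17, 2356: 17 days.
Residual: 34 days.
Total: 2590 days.
2590 is a multiple of 7, so 2348-12-14 falls on the same weekday: Tuesday.

Tuesday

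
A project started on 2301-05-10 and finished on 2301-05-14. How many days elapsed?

Within May 2301: 14 − 10 = 4 days.

4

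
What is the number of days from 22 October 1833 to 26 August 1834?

308

October 1833: 31 − 22 = 9 days remain.
Then 9 full months totalling 273 days.
August 1–26, 1834: 26 days.
Residual: 308 days.
Total: 308 days.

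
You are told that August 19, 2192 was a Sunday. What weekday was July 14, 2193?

Sunday

August 2192: 31 − 19 = 12 days remain.
Then 10 full months totalling 303 days.
July 1–14, 2193: 14 days.
Total: 12 + 303 + 14 = 329 days.
329 is a multiple of 7, so July 14, 2193 falls on the same weekday: Sunday.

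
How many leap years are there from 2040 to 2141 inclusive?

Years divisible by 4: 2040, 2044, …, 2140 — 26 in all.
Of these, 2100 is divisible by 100 but not 400, so not leap.
Leap years: 26 − 1 = 25.

25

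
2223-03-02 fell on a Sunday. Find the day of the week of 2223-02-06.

Count forward from the earlier date (February 6, 2223) to the later (March 2, 2223):
February 2223: 28 − 6 = 22 days remain (2223 is not a leap year, so February has 28 days).
March 1–2, 2223: 2 days.
Total: 22 + 2 = 24 days.
24 mod 7 = 3, so 3 days before Sunday is Thursday.

Thursday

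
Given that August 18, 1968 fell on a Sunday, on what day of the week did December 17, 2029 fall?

Day-of-year of August 18, 1968: 231.
Day-of-year of December 17, 2029: 351.
1968 has 366 days, so 366 − 231 = 135 days remain in 1968.
Full years 1969–2028: 45 common + 15 leap = 45×365 + 15×366 = 21915 days.
Total: 135 + 21915 + 351 = 22401 days.
22401 mod 7 = 1, so 1 day after Sunday is Monday.

Monday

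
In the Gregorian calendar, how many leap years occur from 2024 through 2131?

26

Years divisible by 4: 2024, 2028, …, 2128 — 27 in all.
Of these, 2100 is divisible by 100 but not 400, so not leap.
Leap years: 27 − 1 = 26.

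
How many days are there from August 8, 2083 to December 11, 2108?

Day-of-year of August 8, 2083: 220.
Day-of-year of December 11, 2108: 346.
2083 has 365 days, so 365 − 220 = 145 days remain in 2083.
Full years 2084–2107: 19 common + 5 leap = 19×365 + 5×366 = 8765 days.
Total: 145 + 8765 + 346 = 9256 days.

9256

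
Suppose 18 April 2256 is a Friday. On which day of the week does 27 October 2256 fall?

Monday

April 2256: 30 − 18 = 12 days remain.
Then May (31), June (30), July (31), August (31), September (30): 31 + 30 + 31 + 31 + 30 = 153 days.
October 1–27, 2256: 27 days.
Total: 12 + 153 + 27 = 192 days.
192 mod 7 = 3, so 3 days after Friday is Monday.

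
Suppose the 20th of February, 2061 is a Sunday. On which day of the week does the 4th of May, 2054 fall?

Count forward from the earlier date (May 4, 2054) to the later (February 20, 2061):
May 4, 2054 → May 4, 2055: 365 days.
May 4, 2055 → May 4, 2056: 366 days (2056 is a leap year).
May 4, 2056 → May 4, 2057: 365 days.
May 4, 2057 → May 4, 2058: 365 days.
May 4, 2058 → May 4, 2059: 365 days.
May 4, 2059 → May 4, 2060: 366 days (2060 is a leap year).
May 2060: 31 − 4 = 27 days remain.
Then June (30), July (31), August (31), September (30), October (31), November (30), December (31), January (31): 30 + 31 + 31 + 30 + 31 + 30 + 31 + 31 = 245 days.
February 1–20, 2061: 20 days (2061 is not a leap year).
Residual: 292 days.
Total: 2484 days.
2484 mod 7 = 6, so 6 days before Sunday is Monday.

Monday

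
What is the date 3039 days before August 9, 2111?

April 14, 2103

Count 3039 days before August 9, 2111:
From April 14, 2103 to April 14, 2111: 8 years, of which 2 contain a Feb 29 — 6×365 + 2×366 = 2922 days.
April 2111: 30 − 14 = 16 days remain.
Then May (31), June (30), July (31): 31 + 30 + 31 = 92 days.
August 1–9, 2111: 9 days.
Residual: 117 days.
Total: 3039 days.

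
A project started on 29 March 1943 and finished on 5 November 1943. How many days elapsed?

March 1943: 31 − 29 = 2 days remain.
Then April (30), May (31), June (30), July (31), August (31), September (30), October (31): 30 + 31 + 30 + 31 + 31 + 30 + 31 = 214 days.
November 1–5, 1943: 5 days.
Total: 2 + 214 + 5 = 221 days.

221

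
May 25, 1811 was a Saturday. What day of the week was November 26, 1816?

May 25, 1811 → May 25, 1812: 366 days (1812 is a leap year).
May 25, 1812 → May 25, 1813: 365 days.
May 25, 1813 → May 25, 1814: 365 days.
May 25, 1814 → May 25, 1815: 365 days.
May 25, 1815 → May 25, 1816: 366 days (1816 is a leap year).
May 1816: 31 − 25 = 6 days remain.
Then June (30), July (31), August (31), September (30), October (31): 30 + 31 + 31 + 30 + 31 = 153 days.
November 1–26, 1816: 26 days.
Residual: 185 days.
Total: 2012 days.
2012 mod 7 = 3, so 3 days after Saturday is Tuesday.

Tuesday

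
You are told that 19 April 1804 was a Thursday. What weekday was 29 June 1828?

Sunday

Day-of-year of April 19, 1804: 110.
Day-of-year of June 29, 1828: 181.
1804 has 366 days, so 366 − 110 = 256 days remain in 1804.
Full years 1805–1827: 18 common + 5 leap = 18×365 + 5×366 = 8400 days.
Total: 256 + 8400 + 181 = 8837 days.
8837 mod 7 = 3, so 3 days after Thursday is Sunday.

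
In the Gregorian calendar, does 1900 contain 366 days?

No

1900 is not a leap year (divisible by 100 but not 400).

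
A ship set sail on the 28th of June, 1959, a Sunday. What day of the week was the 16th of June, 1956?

Saturday

Count forward from the earlier date (June 16, 1956) to the later (June 28, 1959):
Day-of-year of June 16, 1956: 168.
Day-of-year of June 28, 1959: 179.
1956 has 366 days, so 366 − 168 = 198 days remain in 1956.
Full years: 1957: 365; 1958: 365. Sum = 730.
Total: 198 + 730 + 179 = 1107 days.
1107 mod 7 = 1, so 1 day before Sunday is Saturday.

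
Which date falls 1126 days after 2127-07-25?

2130-08-24

Count 1126 days after July 25, 2127:
July 25, 2127 → July 25, 2128: 366 days (2128 is a leap year).
July 25, 2128 → July 25, 2129: 365 days.
July 25, 2129 → July 25, 2130: 365 days.
July 2130: 31 − 25 = 6 days remain.
August 1–24, 2130: 24 days.
Residual: 30 days.
Total: 1126 days.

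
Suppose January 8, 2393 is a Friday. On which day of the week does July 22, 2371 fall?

Count forward from the earlier date (July 22, 2371) to the later (January 8, 2393):
From July 22, 2371 to July 22, 2392: 21 years, of which 6 contain a Feb 29 — 15×365 + 6×366 = 7671 days.
July 2392: 31 − 22 = 9 days remain.
Then August (31), September (30), October (31), November (30), December (31): 31 + 30 + 31 + 30 + 31 = 153 days.
January 1–8, 2393: 8 days.
Residual: 170 days.
Total: 7841 days.
7841 mod 7 = 1, so 1 day before Friday is Thursday.

Thursday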